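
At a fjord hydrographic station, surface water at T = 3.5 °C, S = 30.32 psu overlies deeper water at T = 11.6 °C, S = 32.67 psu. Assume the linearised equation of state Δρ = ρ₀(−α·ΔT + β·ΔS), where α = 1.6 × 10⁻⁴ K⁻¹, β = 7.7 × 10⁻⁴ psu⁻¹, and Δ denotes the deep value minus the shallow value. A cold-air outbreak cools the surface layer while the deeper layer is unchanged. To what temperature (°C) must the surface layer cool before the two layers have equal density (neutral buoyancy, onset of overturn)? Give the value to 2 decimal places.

0.29 °C

Neutral buoyancy requires Δρ = 0, i.e. −α(T_deep − T_surf′) + β(S_deep − S_surf) = 0.
T_surf′ = T_deep − (β/α)·ΔS = 11.6 − (7.7 × 10⁻⁴/1.6 × 10⁻⁴)·(+2.35) = 0.2906 °C.
Cooling required: 3.5 − (0.2906) = 3.2094 °C.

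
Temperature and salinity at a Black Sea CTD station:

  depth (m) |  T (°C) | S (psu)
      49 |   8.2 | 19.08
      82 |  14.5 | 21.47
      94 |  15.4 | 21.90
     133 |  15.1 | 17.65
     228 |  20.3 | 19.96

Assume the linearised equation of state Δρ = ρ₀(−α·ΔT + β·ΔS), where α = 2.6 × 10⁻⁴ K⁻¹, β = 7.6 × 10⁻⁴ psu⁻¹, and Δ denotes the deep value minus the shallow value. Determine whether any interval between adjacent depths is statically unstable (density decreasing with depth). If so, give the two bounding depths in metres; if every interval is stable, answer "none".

Evaluate Δρ/ρ₀ = −αΔT + βΔS across each adjacent pair:
  49–82 m: −αΔT+βΔS = −(2.6 × 10⁻⁴)(+6.3)+(7.6 × 10⁻⁴)(+2.39) = 1.8 × 10⁻⁴ → stable
  82–94 m: −αΔT+βΔS = −(2.6 × 10⁻⁴)(+0.9)+(7.6 × 10⁻⁴)(+0.43) = 9.3 × 10⁻⁵ → stable
  94–133 m: −αΔT+βΔS = −(2.6 × 10⁻⁴)(-0.3)+(7.6 × 10⁻⁴)(-4.25) = -3.2 × 10⁻³ → UNSTABLE
  133–228 m: −αΔT+βΔS = −(2.6 × 10⁻⁴)(+5.2)+(7.6 × 10⁻⁴)(+2.31) = 4.0 × 10⁻⁴ → stable
The 94–133 m interval has Δρ < 0: lighter water underlies denser water.

94–133 m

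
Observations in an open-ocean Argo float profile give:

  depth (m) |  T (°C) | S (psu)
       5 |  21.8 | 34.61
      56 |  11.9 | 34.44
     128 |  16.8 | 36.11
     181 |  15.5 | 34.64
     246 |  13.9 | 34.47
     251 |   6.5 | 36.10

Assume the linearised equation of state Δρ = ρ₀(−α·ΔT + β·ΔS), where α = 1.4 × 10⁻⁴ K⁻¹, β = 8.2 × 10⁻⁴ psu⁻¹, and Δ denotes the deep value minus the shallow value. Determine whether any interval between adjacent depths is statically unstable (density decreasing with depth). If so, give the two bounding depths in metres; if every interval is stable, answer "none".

Evaluate Δρ/ρ₀ = −αΔT + βΔS across each adjacent pair:
  5–56 m: −αΔT+βΔS = −(1.4 × 10⁻⁴)(-9.9)+(8.2 × 10⁻⁴)(-0.17) = 1.2 × 10⁻³ → stable
  56–128 m: −αΔT+βΔS = −(1.4 × 10⁻⁴)(+4.9)+(8.2 × 10⁻⁴)(+1.67) = 6.8 × 10⁻⁴ → stable
  128–181 m: −αΔT+βΔS = −(1.4 × 10⁻⁴)(-1.3)+(8.2 × 10⁻⁴)(-1.47) = -1.0 × 10⁻³ → UNSTABLE
  181–246 m: −αΔT+βΔS = −(1.4 × 10⁻⁴)(-1.6)+(8.2 × 10⁻⁴)(-0.17) = 8.5 × 10⁻⁵ → stable
  246–251 m: −αΔT+βΔS = −(1.4 × 10⁻⁴)(-7.4)+(8.2 × 10⁻⁴)(+1.63) = 2.4 × 10⁻³ → stable
The 128–181 m interval has Δρ < 0: lighter water underlies denser water.

128–181 m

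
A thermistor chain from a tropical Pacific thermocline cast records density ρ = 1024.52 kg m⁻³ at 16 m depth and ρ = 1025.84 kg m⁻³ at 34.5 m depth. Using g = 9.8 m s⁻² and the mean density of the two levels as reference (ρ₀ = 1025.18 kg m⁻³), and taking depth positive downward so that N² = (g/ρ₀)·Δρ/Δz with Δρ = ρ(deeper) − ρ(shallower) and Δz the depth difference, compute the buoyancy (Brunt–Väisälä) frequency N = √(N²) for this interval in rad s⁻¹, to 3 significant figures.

Δρ = 1025.84 − 1024.52 = 1.32 kg m⁻³ over Δz = 34.5 − 16 = 18.5 m.
N² = (9.8/1025.18) × (1.32/18.5) = 6.8207 × 10⁻⁴ s⁻².
N = √(6.8207 × 10⁻⁴) = 0.026116 rad s⁻¹ ≈ 0.0261 rad s⁻¹.
Since Δρ > 0 the layer is stably stratified.

0.0261 rad s⁻¹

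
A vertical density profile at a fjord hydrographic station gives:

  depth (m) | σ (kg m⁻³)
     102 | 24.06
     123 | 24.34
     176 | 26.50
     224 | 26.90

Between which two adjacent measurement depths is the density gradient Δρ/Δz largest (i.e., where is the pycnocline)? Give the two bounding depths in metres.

Compute the density gradient over each adjacent pair:
  102–123 m: Δρ/Δz = 0.28/21 = 0.013 kg m⁻⁴
  123–176 m: Δρ/Δz = 2.16/53 = 0.041 kg m⁻⁴
  176–224 m: Δρ/Δz = 0.40/48 = 8.3 × 10⁻³ kg m⁻⁴
The largest gradient is in the 123–176 m interval — the pycnocline.

123–176 m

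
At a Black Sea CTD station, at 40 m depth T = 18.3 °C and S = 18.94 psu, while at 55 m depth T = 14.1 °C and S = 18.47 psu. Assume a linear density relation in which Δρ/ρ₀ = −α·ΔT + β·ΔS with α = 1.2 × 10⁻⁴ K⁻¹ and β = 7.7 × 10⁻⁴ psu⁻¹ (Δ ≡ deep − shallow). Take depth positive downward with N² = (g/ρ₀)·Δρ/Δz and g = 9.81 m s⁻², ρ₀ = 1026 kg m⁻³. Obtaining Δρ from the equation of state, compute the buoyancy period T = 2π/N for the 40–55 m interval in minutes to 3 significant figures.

ΔT = -4.2 K, ΔS = -0.47 psu (deep − shallow).
Δρ/ρ₀ = −αΔT + βΔS = 5.04 × 10⁻⁴ − 3.619 × 10⁻⁴ = 1.421 × 10⁻⁴, so Δρ ≈ 0.1458 kg m⁻³.
N² = (g/ρ₀)·Δρ/Δz = g·(Δρ/ρ₀)/Δz = 9.81 × 1.421 × 10⁻⁴ / 15 = 9.2933 × 10⁻⁵ s⁻².
N = √(9.2933 × 10⁻⁵) = 9.6402 × 10⁻³ rad s⁻¹ → T = 2π/N = 651.77 s = 10.863 min ≈ 10.9 min.

10.9 min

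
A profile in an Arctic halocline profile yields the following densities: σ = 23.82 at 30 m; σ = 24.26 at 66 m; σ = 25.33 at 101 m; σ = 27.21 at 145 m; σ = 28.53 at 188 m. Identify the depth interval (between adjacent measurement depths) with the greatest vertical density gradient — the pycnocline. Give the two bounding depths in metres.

101–145 m

Compute the density gradient over each adjacent pair:
  30–66 m: Δρ/Δz = 0.44/36 = 0.012 kg m⁻⁴
  66–101 m: Δρ/Δz = 1.07/35 = 0.031 kg m⁻⁴
  101–145 m: Δρ/Δz = 1.88/44 = 0.043 kg m⁻⁴
  145–188 m: Δρ/Δz = 1.32/43 = 0.031 kg m⁻⁴
The largest gradient is in the 101–145 m interval — the pycnocline.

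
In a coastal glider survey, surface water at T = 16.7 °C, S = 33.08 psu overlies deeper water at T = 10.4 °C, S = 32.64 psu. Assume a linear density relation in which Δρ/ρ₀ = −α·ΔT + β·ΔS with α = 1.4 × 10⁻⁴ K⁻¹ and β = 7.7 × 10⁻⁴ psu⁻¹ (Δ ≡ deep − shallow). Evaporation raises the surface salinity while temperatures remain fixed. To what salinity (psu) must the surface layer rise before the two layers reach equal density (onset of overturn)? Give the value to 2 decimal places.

33.79 psu

Neutral buoyancy requires −α(T_deep − T_surf) + β(S_deep − S_surf′) = 0.
S_surf′ = S_deep − (α/β)·ΔT = 32.64 − (1.4 × 10⁻⁴/7.7 × 10⁻⁴)·(-6.3) = 33.7855 psu.
Increase required: 33.7855 − 33.08 = 0.7055 psu.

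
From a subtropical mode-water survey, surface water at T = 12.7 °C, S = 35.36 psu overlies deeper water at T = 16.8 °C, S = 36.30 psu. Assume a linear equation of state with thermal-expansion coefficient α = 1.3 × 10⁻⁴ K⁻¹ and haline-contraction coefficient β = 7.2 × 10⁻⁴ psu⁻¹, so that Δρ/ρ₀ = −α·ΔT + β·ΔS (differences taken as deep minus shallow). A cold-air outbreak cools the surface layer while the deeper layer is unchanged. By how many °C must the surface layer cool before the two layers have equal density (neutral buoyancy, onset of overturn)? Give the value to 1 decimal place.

1.1 °C

Neutral buoyancy requires Δρ = 0, i.e. −α(T_deep − T_surf′) + β(S_deep − S_surf) = 0.
T_surf′ = T_deep − (β/α)·ΔS = 16.8 − (7.2 × 10⁻⁴/1.3 × 10⁻⁴)·(+0.94) = 11.594 °C.
Cooling required: 12.7 − (11.594) = 1.106 °C.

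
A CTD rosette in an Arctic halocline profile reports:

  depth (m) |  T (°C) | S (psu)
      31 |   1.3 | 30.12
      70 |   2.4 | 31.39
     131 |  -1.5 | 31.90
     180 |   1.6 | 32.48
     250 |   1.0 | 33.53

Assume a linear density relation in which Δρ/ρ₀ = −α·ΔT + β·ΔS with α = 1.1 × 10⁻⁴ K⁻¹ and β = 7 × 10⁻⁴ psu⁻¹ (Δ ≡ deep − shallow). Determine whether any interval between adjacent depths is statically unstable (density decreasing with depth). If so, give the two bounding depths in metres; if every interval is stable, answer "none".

none

Evaluate Δρ/ρ₀ = −αΔT + βΔS across each adjacent pair:
  31–70 m: −αΔT+βΔS = −(1.1 × 10⁻⁴)(+1.1)+(7 × 10⁻⁴)(+1.27) = 7.7 × 10⁻⁴ → stable
  70–131 m: −αΔT+βΔS = −(1.1 × 10⁻⁴)(-3.9)+(7 × 10⁻⁴)(+0.51) = 7.9 × 10⁻⁴ → stable
  131–180 m: −αΔT+βΔS = −(1.1 × 10⁻⁴)(+3.1)+(7 × 10⁻⁴)(+0.58) = 6.5 × 10⁻⁵ → stable
  180–250 m: −αΔT+βΔS = −(1.1 × 10⁻⁴)(-0.6)+(7 × 10⁻⁴)(+1.05) = 8.0 × 10⁻⁴ → stable
Every interval has Δρ > 0: the column is stably stratified throughout.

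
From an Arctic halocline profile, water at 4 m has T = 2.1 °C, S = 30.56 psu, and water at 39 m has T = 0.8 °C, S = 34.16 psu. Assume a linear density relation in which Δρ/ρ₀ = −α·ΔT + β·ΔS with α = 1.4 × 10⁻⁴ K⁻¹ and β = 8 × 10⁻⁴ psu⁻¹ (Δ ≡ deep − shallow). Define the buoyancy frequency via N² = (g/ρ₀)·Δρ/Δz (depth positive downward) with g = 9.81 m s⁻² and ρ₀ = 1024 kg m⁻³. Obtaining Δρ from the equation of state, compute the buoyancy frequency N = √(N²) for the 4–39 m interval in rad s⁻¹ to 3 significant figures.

ΔT = -1.3 K, ΔS = +3.60 psu (deep − shallow).
Δρ/ρ₀ = −αΔT + βΔS = 1.82 × 10⁻⁴ + 2.88 × 10⁻³ = 3.062 × 10⁻³, so Δρ ≈ 3.135 kg m⁻³.
N² = (g/ρ₀)·Δρ/Δz = g·(Δρ/ρ₀)/Δz = 9.81 × 3.062 × 10⁻³ / 35 = 8.5823 × 10⁻⁴ s⁻².
N = √(8.5823 × 10⁻⁴) = 0.029296 rad s⁻¹ ≈ 0.0293 rad s⁻¹.

0.0293 rad s⁻¹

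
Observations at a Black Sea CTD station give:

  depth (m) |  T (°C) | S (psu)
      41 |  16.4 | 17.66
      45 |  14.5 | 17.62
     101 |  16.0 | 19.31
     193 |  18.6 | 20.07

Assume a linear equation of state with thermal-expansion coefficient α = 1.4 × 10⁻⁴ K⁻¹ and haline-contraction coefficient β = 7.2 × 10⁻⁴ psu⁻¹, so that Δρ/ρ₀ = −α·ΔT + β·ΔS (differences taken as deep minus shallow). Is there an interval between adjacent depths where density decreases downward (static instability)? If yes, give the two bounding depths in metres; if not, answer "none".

Evaluate Δρ/ρ₀ = −αΔT + βΔS across each adjacent pair:
  41–45 m: −αΔT+βΔS = −(1.4 × 10⁻⁴)(-1.9)+(7.2 × 10⁻⁴)(-0.04) = 2.4 × 10⁻⁴ → stable
  45–101 m: −αΔT+βΔS = −(1.4 × 10⁻⁴)(+1.5)+(7.2 × 10⁻⁴)(+1.69) = 1.0 × 10⁻³ → stable
  101–193 m: −αΔT+βΔS = −(1.4 × 10⁻⁴)(+2.6)+(7.2 × 10⁻⁴)(+0.76) = 1.8 × 10⁻⁴ → stable
Every interval has Δρ > 0: the column is stably stratified throughout.

none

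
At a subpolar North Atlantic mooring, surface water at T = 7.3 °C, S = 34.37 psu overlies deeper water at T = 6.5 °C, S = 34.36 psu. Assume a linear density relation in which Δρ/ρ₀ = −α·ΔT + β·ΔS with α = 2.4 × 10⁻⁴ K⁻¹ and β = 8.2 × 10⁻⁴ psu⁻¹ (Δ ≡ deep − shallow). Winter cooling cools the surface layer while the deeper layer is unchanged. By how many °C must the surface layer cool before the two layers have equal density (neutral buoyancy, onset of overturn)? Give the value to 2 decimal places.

0.77 °C

Neutral buoyancy requires Δρ = 0, i.e. −α(T_deep − T_surf′) + β(S_deep − S_surf) = 0.
T_surf′ = T_deep − (β/α)·ΔS = 6.5 − (8.2 × 10⁻⁴/2.4 × 10⁻⁴)·(-0.01) = 6.5342 °C.
Cooling required: 7.3 − (6.5342) = 0.7658 °C.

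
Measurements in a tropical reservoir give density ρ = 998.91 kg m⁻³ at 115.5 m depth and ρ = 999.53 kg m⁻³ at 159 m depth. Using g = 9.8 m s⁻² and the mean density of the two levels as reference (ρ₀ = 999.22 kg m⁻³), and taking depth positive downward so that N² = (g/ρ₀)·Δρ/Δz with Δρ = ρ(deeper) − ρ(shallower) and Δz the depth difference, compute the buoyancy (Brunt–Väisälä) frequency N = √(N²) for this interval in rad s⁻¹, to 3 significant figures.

0.0118 rad s⁻¹

Δρ = 999.53 − 998.91 = 0.62 kg m⁻³ over Δz = 159 − 115.5 = 43.5 m.
N² = (9.8/999.22) × (0.62/43.5) = 1.3979 × 10⁻⁴ s⁻².
N = √(1.3979 × 10⁻⁴) = 0.011823 rad s⁻¹ ≈ 0.0118 rad s⁻¹.
Since Δρ > 0 the layer is stably stratified.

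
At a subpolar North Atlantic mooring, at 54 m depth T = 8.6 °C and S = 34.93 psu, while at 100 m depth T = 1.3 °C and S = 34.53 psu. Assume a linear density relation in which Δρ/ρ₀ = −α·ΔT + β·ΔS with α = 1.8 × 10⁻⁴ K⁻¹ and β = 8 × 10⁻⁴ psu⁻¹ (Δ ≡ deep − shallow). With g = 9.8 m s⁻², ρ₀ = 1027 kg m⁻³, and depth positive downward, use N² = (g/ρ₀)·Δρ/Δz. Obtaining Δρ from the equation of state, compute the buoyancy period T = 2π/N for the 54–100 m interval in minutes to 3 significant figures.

ΔT = -7.3 K, ΔS = -0.40 psu (deep − shallow).
Δρ/ρ₀ = −αΔT + βΔS = 1.314 × 10⁻³ − 3.20 × 10⁻⁴ = 9.94 × 10⁻⁴, so Δρ ≈ 1.021 kg m⁻³.
N² = (g/ρ₀)·Δρ/Δz = g·(Δρ/ρ₀)/Δz = 9.8 × 9.94 × 10⁻⁴ / 46 = 2.1177 × 10⁻⁴ s⁻².
N = √(2.1177 × 10⁻⁴) = 0.014552 rad s⁻¹ → T = 2π/N = 431.77 s = 7.1962 min ≈ 7.20 min.

7.20 min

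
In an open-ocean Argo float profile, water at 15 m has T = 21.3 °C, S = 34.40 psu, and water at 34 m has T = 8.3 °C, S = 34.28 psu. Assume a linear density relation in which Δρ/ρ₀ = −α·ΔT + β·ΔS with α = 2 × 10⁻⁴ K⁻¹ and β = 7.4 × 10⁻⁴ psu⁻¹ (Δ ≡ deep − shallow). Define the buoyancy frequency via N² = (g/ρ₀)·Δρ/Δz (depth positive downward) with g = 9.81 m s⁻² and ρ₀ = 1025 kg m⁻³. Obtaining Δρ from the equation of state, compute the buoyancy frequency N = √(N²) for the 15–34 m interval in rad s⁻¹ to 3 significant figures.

ΔT = -13.0 K, ΔS = -0.12 psu (deep − shallow).
Δρ/ρ₀ = −αΔT + βΔS = 2.60 × 10⁻³ − 8.88 × 10⁻⁵ = 2.5112 × 10⁻³, so Δρ ≈ 2.574 kg m⁻³.
N² = (g/ρ₀)·Δρ/Δz = g·(Δρ/ρ₀)/Δz = 9.81 × 2.5112 × 10⁻³ / 19 = 1.2966 × 10⁻³ s⁻².
N = √(1.2966 × 10⁻³) = 0.036008 rad s⁻¹ ≈ 0.0360 rad s⁻¹.

0.0360 rad s⁻¹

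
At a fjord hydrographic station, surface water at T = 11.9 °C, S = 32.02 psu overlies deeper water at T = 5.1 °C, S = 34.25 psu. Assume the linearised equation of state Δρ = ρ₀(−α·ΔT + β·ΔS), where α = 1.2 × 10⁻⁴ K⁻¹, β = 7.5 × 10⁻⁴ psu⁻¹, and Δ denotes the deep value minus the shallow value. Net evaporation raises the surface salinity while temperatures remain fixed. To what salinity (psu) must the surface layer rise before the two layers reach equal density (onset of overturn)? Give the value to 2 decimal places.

35.34 psu

Neutral buoyancy requires −α(T_deep − T_surf) + β(S_deep − S_surf′) = 0.
S_surf′ = S_deep − (α/β)·ΔT = 34.25 − (1.2 × 10⁻⁴/7.5 × 10⁻⁴)·(-6.8) = 35.3380 psu.
Increase required: 35.3380 − 32.02 = 3.3180 psu.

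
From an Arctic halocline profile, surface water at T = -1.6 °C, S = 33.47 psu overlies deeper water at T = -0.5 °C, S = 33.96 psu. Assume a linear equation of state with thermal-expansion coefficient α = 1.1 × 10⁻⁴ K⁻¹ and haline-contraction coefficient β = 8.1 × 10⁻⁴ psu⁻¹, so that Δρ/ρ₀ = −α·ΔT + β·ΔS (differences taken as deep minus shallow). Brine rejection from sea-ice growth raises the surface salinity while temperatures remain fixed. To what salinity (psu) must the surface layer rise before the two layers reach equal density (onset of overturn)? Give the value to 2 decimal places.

33.81 psu

Neutral buoyancy requires −α(T_deep − T_surf) + β(S_deep − S_surf′) = 0.
S_surf′ = S_deep − (α/β)·ΔT = 33.96 − (1.1 × 10⁻⁴/8.1 × 10⁻⁴)·(+1.1) = 33.8106 psu.
Increase required: 33.8106 − 33.47 = 0.3406 psu.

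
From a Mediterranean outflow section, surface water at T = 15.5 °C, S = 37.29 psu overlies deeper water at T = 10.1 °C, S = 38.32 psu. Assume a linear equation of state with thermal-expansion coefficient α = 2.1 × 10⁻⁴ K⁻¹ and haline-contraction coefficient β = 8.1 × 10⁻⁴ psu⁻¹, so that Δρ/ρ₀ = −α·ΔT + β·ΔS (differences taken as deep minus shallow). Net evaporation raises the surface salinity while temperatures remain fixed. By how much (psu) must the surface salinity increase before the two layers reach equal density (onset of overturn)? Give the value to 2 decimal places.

Neutral buoyancy requires −α(T_deep − T_surf) + β(S_deep − S_surf′) = 0.
S_surf′ = S_deep − (α/β)·ΔT = 38.32 − (2.1 × 10⁻⁴/8.1 × 10⁻⁴)·(-5.4) = 39.7200 psu.
Increase required: 39.7200 − 37.29 = 2.4300 psu.

2.43 psu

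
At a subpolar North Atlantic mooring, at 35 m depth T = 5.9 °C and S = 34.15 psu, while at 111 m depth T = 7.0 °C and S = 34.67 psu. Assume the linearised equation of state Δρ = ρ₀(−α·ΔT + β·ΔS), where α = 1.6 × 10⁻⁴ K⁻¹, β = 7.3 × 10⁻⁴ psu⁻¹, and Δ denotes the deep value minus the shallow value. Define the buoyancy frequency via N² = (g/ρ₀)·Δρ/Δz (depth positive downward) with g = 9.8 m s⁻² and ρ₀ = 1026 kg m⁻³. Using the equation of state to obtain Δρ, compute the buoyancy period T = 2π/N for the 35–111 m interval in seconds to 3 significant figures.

ΔT = +1.1 K, ΔS = +0.52 psu (deep − shallow).
Δρ/ρ₀ = −αΔT + βΔS = -1.76 × 10⁻⁴ + 3.796 × 10⁻⁴ = 2.036 × 10⁻⁴, so Δρ ≈ 0.2089 kg m⁻³.
N² = (g/ρ₀)·Δρ/Δz = g·(Δρ/ρ₀)/Δz = 9.8 × 2.036 × 10⁻⁴ / 76 = 2.6254 × 10⁻⁵ s⁻².
N = √(2.6254 × 10⁻⁵) = 5.1239 × 10⁻³ rad s⁻¹ → T = 2π/N = 1.2263 × 10³ s ≈ 1.23 × 10³ s.

1.23 × 10³ s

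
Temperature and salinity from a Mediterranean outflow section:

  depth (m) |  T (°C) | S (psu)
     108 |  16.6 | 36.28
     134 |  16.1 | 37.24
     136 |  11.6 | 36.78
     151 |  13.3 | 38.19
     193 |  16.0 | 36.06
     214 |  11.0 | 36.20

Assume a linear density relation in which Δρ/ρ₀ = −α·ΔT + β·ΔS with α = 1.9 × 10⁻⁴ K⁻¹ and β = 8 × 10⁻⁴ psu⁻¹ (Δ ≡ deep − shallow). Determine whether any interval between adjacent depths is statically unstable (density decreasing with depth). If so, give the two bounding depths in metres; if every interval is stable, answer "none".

151–193 m

Evaluate Δρ/ρ₀ = −αΔT + βΔS across each adjacent pair:
  108–134 m: −αΔT+βΔS = −(1.9 × 10⁻⁴)(-0.5)+(8 × 10⁻⁴)(+0.96) = 8.6 × 10⁻⁴ → stable
  134–136 m: −αΔT+βΔS = −(1.9 × 10⁻⁴)(-4.5)+(8 × 10⁻⁴)(-0.46) = 4.9 × 10⁻⁴ → stable
  136–151 m: −αΔT+βΔS = −(1.9 × 10⁻⁴)(+1.7)+(8 × 10⁻⁴)(+1.41) = 8.1 × 10⁻⁴ → stable
  151–193 m: −αΔT+βΔS = −(1.9 × 10⁻⁴)(+2.7)+(8 × 10⁻⁴)(-2.13) = -2.2 × 10⁻³ → UNSTABLE
  193–214 m: −αΔT+βΔS = −(1.9 × 10⁻⁴)(-5.0)+(8 × 10⁻⁴)(+0.14) = 1.1 × 10⁻³ → stable
The 151–193 m interval has Δρ < 0: lighter water underlies denser water.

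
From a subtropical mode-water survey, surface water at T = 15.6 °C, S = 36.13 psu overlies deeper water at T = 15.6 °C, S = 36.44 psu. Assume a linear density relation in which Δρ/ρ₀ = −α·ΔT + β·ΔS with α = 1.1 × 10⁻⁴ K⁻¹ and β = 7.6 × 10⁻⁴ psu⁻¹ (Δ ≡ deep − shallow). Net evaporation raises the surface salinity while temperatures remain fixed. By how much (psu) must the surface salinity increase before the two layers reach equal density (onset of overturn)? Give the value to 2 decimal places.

Neutral buoyancy requires −α(T_deep − T_surf) + β(S_deep − S_surf′) = 0.
S_surf′ = S_deep − (α/β)·ΔT = 36.44 − (1.1 × 10⁻⁴/7.6 × 10⁻⁴)·(+0.0) = 36.4400 psu.
Increase required: 36.4400 − 36.13 = 0.3100 psu.

0.31 psu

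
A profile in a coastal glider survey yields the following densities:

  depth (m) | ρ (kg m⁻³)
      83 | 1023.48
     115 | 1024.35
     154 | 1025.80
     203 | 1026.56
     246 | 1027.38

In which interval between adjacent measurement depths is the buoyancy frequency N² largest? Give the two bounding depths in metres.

115–154 m

Compute the density gradient over each adjacent pair:
  83–115 m: Δρ/Δz = 0.87/32 = 0.027 kg m⁻⁴
  115–154 m: Δρ/Δz = 1.45/39 = 0.037 kg m⁻⁴
  154–203 m: Δρ/Δz = 0.76/49 = 0.016 kg m⁻⁴
  203–246 m: Δρ/Δz = 0.82/43 = 0.019 kg m⁻⁴
The largest gradient is in the 115–154 m interval — the pycnocline.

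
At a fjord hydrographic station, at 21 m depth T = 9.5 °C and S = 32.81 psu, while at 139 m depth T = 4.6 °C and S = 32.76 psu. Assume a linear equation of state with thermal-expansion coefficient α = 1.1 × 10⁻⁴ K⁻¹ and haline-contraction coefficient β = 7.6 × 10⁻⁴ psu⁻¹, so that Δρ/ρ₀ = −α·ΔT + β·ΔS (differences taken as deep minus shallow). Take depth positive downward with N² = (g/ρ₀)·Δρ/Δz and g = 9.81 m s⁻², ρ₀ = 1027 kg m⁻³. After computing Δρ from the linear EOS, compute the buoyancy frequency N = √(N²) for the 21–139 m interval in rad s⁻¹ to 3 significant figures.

ΔT = -4.9 K, ΔS = -0.05 psu (deep − shallow).
Δρ/ρ₀ = −αΔT + βΔS = 5.39 × 10⁻⁴ − 3.80 × 10⁻⁵ = 5.01 × 10⁻⁴, so Δρ ≈ 0.5145 kg m⁻³.
N² = (g/ρ₀)·Δρ/Δz = g·(Δρ/ρ₀)/Δz = 9.81 × 5.01 × 10⁻⁴ / 118 = 4.1651 × 10⁻⁵ s⁻².
N = √(4.1651 × 10⁻⁵) = 6.4538 × 10⁻³ rad s⁻¹ ≈ 6.45 × 10⁻³ rad s⁻¹.

6.45 × 10⁻³ rad s⁻¹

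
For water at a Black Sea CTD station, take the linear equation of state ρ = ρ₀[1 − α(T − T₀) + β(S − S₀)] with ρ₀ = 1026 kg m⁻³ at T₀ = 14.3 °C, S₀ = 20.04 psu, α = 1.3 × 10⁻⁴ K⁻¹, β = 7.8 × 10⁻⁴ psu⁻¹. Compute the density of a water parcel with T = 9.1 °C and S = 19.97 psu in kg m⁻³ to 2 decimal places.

1026.64 kg m⁻³

T − T₀ = -5.2 K, S − S₀ = -0.07 psu.
Bracket = 1 − α·(-5.2) + β·(-0.07) = 1 + (6.214 × 10⁻⁴) = 1.0006214.
ρ = 1026 × 1.0006214 = 1026.64 kg m⁻³.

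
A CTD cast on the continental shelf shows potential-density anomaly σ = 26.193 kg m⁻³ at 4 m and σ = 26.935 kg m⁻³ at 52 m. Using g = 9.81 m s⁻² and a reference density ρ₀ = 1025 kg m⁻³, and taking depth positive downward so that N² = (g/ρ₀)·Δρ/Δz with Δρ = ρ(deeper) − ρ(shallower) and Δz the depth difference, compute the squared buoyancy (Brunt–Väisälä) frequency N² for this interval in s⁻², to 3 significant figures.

Δρ = 1026.935 − 1026.193 = 0.742 kg m⁻³ over Δz = 52 − 4 = 48 m.
N² = (9.81/1025) × (0.742/48) = 1.4795 × 10⁻⁴ s⁻² ≈ 1.48 × 10⁻⁴ s⁻².

1.48 × 10⁻⁴ s⁻²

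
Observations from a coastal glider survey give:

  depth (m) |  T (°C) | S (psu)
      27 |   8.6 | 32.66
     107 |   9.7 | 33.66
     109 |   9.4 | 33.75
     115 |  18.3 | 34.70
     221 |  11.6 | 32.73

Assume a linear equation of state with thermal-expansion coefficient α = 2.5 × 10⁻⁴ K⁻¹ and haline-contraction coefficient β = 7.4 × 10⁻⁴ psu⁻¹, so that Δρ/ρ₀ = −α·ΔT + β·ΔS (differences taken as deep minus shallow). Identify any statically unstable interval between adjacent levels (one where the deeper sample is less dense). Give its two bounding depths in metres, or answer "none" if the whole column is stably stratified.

109–115 m

Evaluate Δρ/ρ₀ = −αΔT + βΔS across each adjacent pair:
  27–107 m: −αΔT+βΔS = −(2.5 × 10⁻⁴)(+1.1)+(7.4 × 10⁻⁴)(+1.00) = 4.6 × 10⁻⁴ → stable
  107–109 m: −αΔT+βΔS = −(2.5 × 10⁻⁴)(-0.3)+(7.4 × 10⁻⁴)(+0.09) = 1.4 × 10⁻⁴ → stable
  109–115 m: −αΔT+βΔS = −(2.5 × 10⁻⁴)(+8.9)+(7.4 × 10⁻⁴)(+0.95) = -1.5 × 10⁻³ → UNSTABLE
  115–221 m: −αΔT+βΔS = −(2.5 × 10⁻⁴)(-6.7)+(7.4 × 10⁻⁴)(-1.97) = 2.2 × 10⁻⁴ → stable
The 109–115 m interval has Δρ < 0: lighter water underlies denser water.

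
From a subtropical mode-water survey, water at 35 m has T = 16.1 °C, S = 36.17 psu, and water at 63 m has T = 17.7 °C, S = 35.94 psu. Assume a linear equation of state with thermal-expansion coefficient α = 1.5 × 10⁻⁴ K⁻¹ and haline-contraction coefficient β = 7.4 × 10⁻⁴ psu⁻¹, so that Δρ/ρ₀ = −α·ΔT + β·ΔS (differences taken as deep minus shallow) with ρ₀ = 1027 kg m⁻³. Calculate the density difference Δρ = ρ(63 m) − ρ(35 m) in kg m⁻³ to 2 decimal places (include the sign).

-0.42 kg m⁻³

ΔT = +1.6 K, ΔS = -0.23 psu (deep − shallow).
Δρ/ρ₀ = −(1.5 × 10⁻⁴)(+1.6) + (7.4 × 10⁻⁴)(-0.23) = -4.102 × 10⁻⁴.
Δρ = 1027 × (-4.102 × 10⁻⁴) = -0.42 kg m⁻³.
Negative Δρ: lighter below, statically unstable.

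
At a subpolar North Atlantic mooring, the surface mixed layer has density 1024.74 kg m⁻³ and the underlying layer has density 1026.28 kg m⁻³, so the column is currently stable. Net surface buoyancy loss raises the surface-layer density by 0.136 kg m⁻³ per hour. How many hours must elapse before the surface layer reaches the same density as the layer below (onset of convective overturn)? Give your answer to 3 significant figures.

11.3 hours

Density deficit of the surface layer: 1026.28 − 1024.74 = 1.54 kg m⁻³.
Required change = 1.54 / 0.136 = 11.3 hours.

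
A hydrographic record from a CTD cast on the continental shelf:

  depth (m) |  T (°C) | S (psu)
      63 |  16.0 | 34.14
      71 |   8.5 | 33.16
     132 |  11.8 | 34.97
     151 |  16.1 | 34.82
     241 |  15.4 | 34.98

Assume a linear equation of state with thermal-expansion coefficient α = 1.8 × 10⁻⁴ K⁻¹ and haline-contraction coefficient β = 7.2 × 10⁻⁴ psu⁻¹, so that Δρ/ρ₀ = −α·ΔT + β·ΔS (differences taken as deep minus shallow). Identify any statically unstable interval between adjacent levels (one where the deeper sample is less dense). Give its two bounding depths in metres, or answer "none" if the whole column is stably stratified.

Evaluate Δρ/ρ₀ = −αΔT + βΔS across each adjacent pair:
  63–71 m: −αΔT+βΔS = −(1.8 × 10⁻⁴)(-7.5)+(7.2 × 10⁻⁴)(-0.98) = 6.4 × 10⁻⁴ → stable
  71–132 m: −αΔT+βΔS = −(1.8 × 10⁻⁴)(+3.3)+(7.2 × 10⁻⁴)(+1.81) = 7.1 × 10⁻⁴ → stable
  132–151 m: −αΔT+βΔS = −(1.8 × 10⁻⁴)(+4.3)+(7.2 × 10⁻⁴)(-0.15) = -8.8 × 10⁻⁴ → UNSTABLE
  151–241 m: −αΔT+βΔS = −(1.8 × 10⁻⁴)(-0.7)+(7.2 × 10⁻⁴)(+0.16) = 2.4 × 10⁻⁴ → stable
The 132–151 m interval has Δρ < 0: lighter water underlies denser water.

132–151 m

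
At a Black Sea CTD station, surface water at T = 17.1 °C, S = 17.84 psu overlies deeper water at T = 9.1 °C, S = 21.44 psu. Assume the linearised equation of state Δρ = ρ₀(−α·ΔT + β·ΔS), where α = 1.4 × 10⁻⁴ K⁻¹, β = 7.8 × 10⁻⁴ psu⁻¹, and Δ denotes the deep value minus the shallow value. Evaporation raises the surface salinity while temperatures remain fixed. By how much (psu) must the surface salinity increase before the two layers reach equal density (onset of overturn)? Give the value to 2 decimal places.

Neutral buoyancy requires −α(T_deep − T_surf) + β(S_deep − S_surf′) = 0.
S_surf′ = S_deep − (α/β)·ΔT = 21.44 − (1.4 × 10⁻⁴/7.8 × 10⁻⁴)·(-8.0) = 22.8759 psu.
Increase required: 22.8759 − 17.84 = 5.0359 psu.

5.04 psu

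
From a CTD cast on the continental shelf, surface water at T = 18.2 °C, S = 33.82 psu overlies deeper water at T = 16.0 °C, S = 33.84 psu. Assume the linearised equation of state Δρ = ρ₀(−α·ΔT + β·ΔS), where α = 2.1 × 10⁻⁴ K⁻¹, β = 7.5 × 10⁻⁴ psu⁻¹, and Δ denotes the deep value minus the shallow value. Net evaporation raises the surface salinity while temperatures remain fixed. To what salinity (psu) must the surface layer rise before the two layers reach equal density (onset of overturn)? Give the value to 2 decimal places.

34.46 psu

Neutral buoyancy requires −α(T_deep − T_surf) + β(S_deep − S_surf′) = 0.
S_surf′ = S_deep − (α/β)·ΔT = 33.84 − (2.1 × 10⁻⁴/7.5 × 10⁻⁴)·(-2.2) = 34.4560 psu.
Increase required: 34.4560 − 33.82 = 0.6360 psu.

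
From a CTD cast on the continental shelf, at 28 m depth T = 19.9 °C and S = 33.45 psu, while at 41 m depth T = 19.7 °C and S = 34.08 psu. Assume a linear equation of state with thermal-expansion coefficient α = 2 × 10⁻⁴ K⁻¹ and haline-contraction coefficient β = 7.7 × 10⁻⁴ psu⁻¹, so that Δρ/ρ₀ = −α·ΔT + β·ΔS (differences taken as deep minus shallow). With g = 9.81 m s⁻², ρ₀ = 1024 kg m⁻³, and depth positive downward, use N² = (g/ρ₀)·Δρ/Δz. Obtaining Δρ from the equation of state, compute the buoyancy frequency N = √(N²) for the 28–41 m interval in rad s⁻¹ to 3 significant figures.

ΔT = -0.2 K, ΔS = +0.63 psu (deep − shallow).
Δρ/ρ₀ = −αΔT + βΔS = 4.00 × 10⁻⁵ + 4.851 × 10⁻⁴ = 5.251 × 10⁻⁴, so Δρ ≈ 0.5377 kg m⁻³.
N² = (g/ρ₀)·Δρ/Δz = g·(Δρ/ρ₀)/Δz = 9.81 × 5.251 × 10⁻⁴ / 13 = 3.9625 × 10⁻⁴ s⁻².
N = √(3.9625 × 10⁻⁴) = 0.019906 rad s⁻¹ ≈ 0.0199 rad s⁻¹.

0.0199 rad s⁻¹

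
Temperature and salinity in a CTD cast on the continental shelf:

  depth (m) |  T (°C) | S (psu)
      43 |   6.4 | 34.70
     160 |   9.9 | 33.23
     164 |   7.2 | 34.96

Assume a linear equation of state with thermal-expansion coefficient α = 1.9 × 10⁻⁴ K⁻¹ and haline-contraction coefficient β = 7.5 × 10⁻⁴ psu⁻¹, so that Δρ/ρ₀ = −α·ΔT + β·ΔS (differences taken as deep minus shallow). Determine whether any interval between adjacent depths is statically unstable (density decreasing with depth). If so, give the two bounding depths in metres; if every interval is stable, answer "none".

Evaluate Δρ/ρ₀ = −αΔT + βΔS across each adjacent pair:
  43–160 m: −αΔT+βΔS = −(1.9 × 10⁻⁴)(+3.5)+(7.5 × 10⁻⁴)(-1.47) = -1.8 × 10⁻³ → UNSTABLE
  160–164 m: −αΔT+βΔS = −(1.9 × 10⁻⁴)(-2.7)+(7.5 × 10⁻⁴)(+1.73) = 1.8 × 10⁻³ → stable
The 43–160 m interval has Δρ < 0: lighter water underlies denser water.

43–160 m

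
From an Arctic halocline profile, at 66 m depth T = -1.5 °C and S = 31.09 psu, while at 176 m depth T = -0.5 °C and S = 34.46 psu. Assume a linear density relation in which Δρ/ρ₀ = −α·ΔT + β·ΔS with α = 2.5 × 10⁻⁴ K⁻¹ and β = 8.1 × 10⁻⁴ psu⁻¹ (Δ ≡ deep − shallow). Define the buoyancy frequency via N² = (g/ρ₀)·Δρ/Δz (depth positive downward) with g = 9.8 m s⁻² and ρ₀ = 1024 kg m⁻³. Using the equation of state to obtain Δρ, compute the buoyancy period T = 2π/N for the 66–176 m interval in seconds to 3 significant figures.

423 s

ΔT = +1.0 K, ΔS = +3.37 psu (deep − shallow).
Δρ/ρ₀ = −αΔT + βΔS = -2.50 × 10⁻⁴ + 2.7297 × 10⁻³ = 2.4797 × 10⁻³, so Δρ ≈ 2.539 kg m⁻³.
N² = (g/ρ₀)·Δρ/Δz = g·(Δρ/ρ₀)/Δz = 9.8 × 2.4797 × 10⁻³ / 110 = 2.2092 × 10⁻⁴ s⁻².
N = √(2.2092 × 10⁻⁴) = 0.014863 rad s⁻¹ → T = 2π/N = 422.74 s ≈ 423 s.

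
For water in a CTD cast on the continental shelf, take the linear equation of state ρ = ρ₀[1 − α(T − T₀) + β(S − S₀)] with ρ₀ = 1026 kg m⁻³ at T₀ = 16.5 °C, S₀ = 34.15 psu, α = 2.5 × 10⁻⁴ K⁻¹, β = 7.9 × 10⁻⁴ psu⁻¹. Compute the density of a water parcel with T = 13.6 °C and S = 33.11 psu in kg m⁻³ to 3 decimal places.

T − T₀ = -2.9 K, S − S₀ = -1.04 psu.
Bracket = 1 − α·(-2.9) + β·(-1.04) = 1 + (-9.66 × 10⁻⁵) = 0.9999034.
ρ = 1026 × 0.9999034 = 1025.901 kg m⁻³.

1025.901 kg m⁻³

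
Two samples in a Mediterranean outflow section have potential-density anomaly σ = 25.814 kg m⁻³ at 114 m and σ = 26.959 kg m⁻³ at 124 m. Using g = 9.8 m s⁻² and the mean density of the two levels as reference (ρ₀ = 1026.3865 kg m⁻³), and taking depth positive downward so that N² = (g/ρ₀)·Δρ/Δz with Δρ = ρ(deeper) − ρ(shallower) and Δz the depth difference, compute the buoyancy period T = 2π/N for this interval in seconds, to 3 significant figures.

Δρ = 1026.959 − 1025.814 = 1.145 kg m⁻³ over Δz = 124 − 114 = 10 m.
N² = (9.8/1026.3865) × (1.145/10) = 1.0933 × 10⁻³ s⁻².
N = √(1.0933 × 10⁻³) = 0.033065 rad s⁻¹, so T = 2π/N = 190.03 s ≈ 190 s.

190 s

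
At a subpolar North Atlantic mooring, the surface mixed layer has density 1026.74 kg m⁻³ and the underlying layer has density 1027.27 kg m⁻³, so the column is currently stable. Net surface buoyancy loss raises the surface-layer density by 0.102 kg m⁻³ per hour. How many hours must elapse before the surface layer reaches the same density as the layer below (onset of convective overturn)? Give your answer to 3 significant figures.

Density deficit of the surface layer: 1027.27 − 1026.74 = 0.53 kg m⁻³.
Required change = 0.53 / 0.102 = 5.20 hours.

5.20 hours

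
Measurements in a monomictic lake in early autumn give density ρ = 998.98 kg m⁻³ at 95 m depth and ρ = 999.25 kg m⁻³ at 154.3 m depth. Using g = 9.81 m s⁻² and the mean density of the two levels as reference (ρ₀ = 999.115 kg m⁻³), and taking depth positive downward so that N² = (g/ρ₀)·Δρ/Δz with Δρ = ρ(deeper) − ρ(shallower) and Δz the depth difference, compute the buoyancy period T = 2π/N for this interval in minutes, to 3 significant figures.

Δρ = 999.25 − 998.98 = 0.27 kg m⁻³ over Δz = 154.3 − 95 = 59.3 m.
N² = (9.81/999.115) × (0.27/59.3) = 4.4706 × 10⁻⁵ s⁻².
N = √(4.4706 × 10⁻⁵) = 6.6863 × 10⁻³ rad s⁻¹, so T = 2π/N = 939.71 s = 15.662 min ≈ 15.7 min.

15.7 min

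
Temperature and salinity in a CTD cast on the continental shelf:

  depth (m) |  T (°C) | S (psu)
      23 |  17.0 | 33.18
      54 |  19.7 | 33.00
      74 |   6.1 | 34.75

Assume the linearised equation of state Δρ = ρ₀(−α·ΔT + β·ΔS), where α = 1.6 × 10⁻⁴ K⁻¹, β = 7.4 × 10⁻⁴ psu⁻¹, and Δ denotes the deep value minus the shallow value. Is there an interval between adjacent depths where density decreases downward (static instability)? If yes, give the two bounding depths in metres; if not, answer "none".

Evaluate Δρ/ρ₀ = −αΔT + βΔS across each adjacent pair:
  23–54 m: −αΔT+βΔS = −(1.6 × 10⁻⁴)(+2.7)+(7.4 × 10⁻⁴)(-0.18) = -5.7 × 10⁻⁴ → UNSTABLE
  54–74 m: −αΔT+βΔS = −(1.6 × 10⁻⁴)(-13.6)+(7.4 × 10⁻⁴)(+1.75) = 3.5 × 10⁻³ → stable
The 23–54 m interval has Δρ < 0: lighter water underlies denser water.

23–54 m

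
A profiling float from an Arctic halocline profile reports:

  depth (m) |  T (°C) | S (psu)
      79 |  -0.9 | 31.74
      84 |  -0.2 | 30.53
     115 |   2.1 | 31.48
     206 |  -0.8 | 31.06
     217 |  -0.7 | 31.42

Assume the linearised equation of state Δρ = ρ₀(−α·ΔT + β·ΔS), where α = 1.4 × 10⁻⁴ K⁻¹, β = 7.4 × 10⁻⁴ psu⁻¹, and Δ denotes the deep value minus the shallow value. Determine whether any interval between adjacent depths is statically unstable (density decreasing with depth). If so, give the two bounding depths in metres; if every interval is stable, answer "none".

Evaluate Δρ/ρ₀ = −αΔT + βΔS across each adjacent pair:
  79–84 m: −αΔT+βΔS = −(1.4 × 10⁻⁴)(+0.7)+(7.4 × 10⁻⁴)(-1.21) = -9.9 × 10⁻⁴ → UNSTABLE
  84–115 m: −αΔT+βΔS = −(1.4 × 10⁻⁴)(+2.3)+(7.4 × 10⁻⁴)(+0.95) = 3.8 × 10⁻⁴ → stable
  115–206 m: −αΔT+βΔS = −(1.4 × 10⁻⁴)(-2.9)+(7.4 × 10⁻⁴)(-0.42) = 9.5 × 10⁻⁵ → stable
  206–217 m: −αΔT+βΔS = −(1.4 × 10⁻⁴)(+0.1)+(7.4 × 10⁻⁴)(+0.36) = 2.5 × 10⁻⁴ → stable
The 79–84 m interval has Δρ < 0: lighter water underlies denser water.

79–84 m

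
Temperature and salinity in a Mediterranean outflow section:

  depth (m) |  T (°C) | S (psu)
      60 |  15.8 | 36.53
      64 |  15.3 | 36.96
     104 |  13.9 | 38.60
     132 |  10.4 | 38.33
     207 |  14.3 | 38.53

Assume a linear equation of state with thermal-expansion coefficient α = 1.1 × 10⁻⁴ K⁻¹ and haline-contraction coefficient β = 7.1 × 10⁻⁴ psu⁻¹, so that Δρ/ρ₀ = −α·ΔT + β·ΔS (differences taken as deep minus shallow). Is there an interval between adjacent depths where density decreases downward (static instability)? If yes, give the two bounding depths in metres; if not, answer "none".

Evaluate Δρ/ρ₀ = −αΔT + βΔS across each adjacent pair:
  60–64 m: −αΔT+βΔS = −(1.1 × 10⁻⁴)(-0.5)+(7.1 × 10⁻⁴)(+0.43) = 3.6 × 10⁻⁴ → stable
  64–104 m: −αΔT+βΔS = −(1.1 × 10⁻⁴)(-1.4)+(7.1 × 10⁻⁴)(+1.64) = 1.3 × 10⁻³ → stable
  104–132 m: −αΔT+βΔS = −(1.1 × 10⁻⁴)(-3.5)+(7.1 × 10⁻⁴)(-0.27) = 1.9 × 10⁻⁴ → stable
  132–207 m: −αΔT+βΔS = −(1.1 × 10⁻⁴)(+3.9)+(7.1 × 10⁻⁴)(+0.20) = -2.9 × 10⁻⁴ → UNSTABLE
The 132–207 m interval has Δρ < 0: lighter water underlies denser water.

132–207 m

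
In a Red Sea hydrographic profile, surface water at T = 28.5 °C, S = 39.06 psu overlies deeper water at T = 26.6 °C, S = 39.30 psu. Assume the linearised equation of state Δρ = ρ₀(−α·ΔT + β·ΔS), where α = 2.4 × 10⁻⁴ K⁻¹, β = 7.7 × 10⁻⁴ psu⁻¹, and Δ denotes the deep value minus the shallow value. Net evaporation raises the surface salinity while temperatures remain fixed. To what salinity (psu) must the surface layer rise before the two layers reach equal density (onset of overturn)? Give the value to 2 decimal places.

39.89 psu

Neutral buoyancy requires −α(T_deep − T_surf) + β(S_deep − S_surf′) = 0.
S_surf′ = S_deep − (α/β)·ΔT = 39.30 − (2.4 × 10⁻⁴/7.7 × 10⁻⁴)·(-1.9) = 39.8922 psu.
Increase required: 39.8922 − 39.06 = 0.8322 psu.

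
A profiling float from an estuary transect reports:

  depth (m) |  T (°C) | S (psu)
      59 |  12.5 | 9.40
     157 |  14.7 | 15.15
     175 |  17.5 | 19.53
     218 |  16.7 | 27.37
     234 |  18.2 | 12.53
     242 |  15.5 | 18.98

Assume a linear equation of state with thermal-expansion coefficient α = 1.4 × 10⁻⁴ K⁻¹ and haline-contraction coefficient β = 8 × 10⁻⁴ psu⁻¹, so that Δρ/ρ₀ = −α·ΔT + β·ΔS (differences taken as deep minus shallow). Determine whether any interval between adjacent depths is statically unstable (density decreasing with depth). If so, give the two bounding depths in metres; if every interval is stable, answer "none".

Evaluate Δρ/ρ₀ = −αΔT + βΔS across each adjacent pair:
  59–157 m: −αΔT+βΔS = −(1.4 × 10⁻⁴)(+2.2)+(8 × 10⁻⁴)(+5.75) = 4.3 × 10⁻³ → stable
  157–175 m: −αΔT+βΔS = −(1.4 × 10⁻⁴)(+2.8)+(8 × 10⁻⁴)(+4.38) = 3.1 × 10⁻³ → stable
  175–218 m: −αΔT+βΔS = −(1.4 × 10⁻⁴)(-0.8)+(8 × 10⁻⁴)(+7.84) = 6.4 × 10⁻³ → stable
  218–234 m: −αΔT+βΔS = −(1.4 × 10⁻⁴)(+1.5)+(8 × 10⁻⁴)(-14.84) = -0.012 → UNSTABLE
  234–242 m: −αΔT+βΔS = −(1.4 × 10⁻⁴)(-2.7)+(8 × 10⁻⁴)(+6.45) = 5.5 × 10⁻³ → stable
The 218–234 m interval has Δρ < 0: lighter water underlies denser water.

218–234 m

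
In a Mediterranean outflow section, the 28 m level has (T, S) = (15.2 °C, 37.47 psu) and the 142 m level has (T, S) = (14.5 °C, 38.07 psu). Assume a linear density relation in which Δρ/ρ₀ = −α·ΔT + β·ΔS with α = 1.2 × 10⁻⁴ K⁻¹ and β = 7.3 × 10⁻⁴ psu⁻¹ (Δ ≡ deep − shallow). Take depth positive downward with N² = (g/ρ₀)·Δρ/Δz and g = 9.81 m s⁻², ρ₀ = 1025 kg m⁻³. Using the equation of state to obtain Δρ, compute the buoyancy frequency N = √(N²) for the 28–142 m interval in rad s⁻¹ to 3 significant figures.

6.70 × 10⁻³ rad s⁻¹

ΔT = -0.7 K, ΔS = +0.60 psu (deep − shallow).
Δρ/ρ₀ = −αΔT + βΔS = 8.40 × 10⁻⁵ + 4.38 × 10⁻⁴ = 5.22 × 10⁻⁴, so Δρ ≈ 0.5351 kg m⁻³.
N² = (g/ρ₀)·Δρ/Δz = g·(Δρ/ρ₀)/Δz = 9.81 × 5.22 × 10⁻⁴ / 114 = 4.4919 × 10⁻⁵ s⁻².
N = √(4.4919 × 10⁻⁵) = 6.7022 × 10⁻³ rad s⁻¹ ≈ 6.70 × 10⁻³ rad s⁻¹.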